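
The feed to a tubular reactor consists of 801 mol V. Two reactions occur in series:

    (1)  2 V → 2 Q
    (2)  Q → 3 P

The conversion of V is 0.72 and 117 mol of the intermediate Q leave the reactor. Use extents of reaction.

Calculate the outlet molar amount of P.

Conversion of V: V consumed = 2ξ₁ = 0.72 × 801 → ξ₁ = 288.4 mol.
Q balance: n_Q = 0 + 2ξ₁ − 1ξ₂ = 117 → ξ₂ = (2·288.4 − 117)/1 = 459.7 mol.
Outlet amounts (n = n₀ + Σ ν·ξ):
  V: 801 − 2(288.4) = 224.3
  Q: 0 + 2(288.4) − 1(459.7) = 117
  P: 0 + 3(459.7) = 1379

1380 mol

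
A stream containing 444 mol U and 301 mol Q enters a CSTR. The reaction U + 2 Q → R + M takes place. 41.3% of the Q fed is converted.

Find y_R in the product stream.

0.091

Q reacted = 0.413 × 301 = 124.3 mol; ν_Q = −2, so ξ = 124.3/2 = 62.16 mol.
Outlet amounts (n = n₀ + ν ξ):
  U: 444 − 1(62.16) = 381.8
  Q: 301 − 2(62.16) = 176.7
  R: 0 + 1(62.16) = 62.16
  M: 0 + 1(62.16) = 62.16
Total out = 682.8 mol; y_R = 62.16 / 682.8 = 0.09103.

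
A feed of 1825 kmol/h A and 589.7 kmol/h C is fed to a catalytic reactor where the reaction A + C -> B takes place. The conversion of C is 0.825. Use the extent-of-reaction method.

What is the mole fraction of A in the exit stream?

C reacted = 0.825 × 589.7 = 486.5 kmol/h; ν_C = −1, so ξ = 486.5/1 = 486.5 kmol/h.
Outlet amounts (n = n₀ + ν ξ):
  A: 1825 − 1(486.5) = 1338
  C: 589.7 − 1(486.5) = 103.2
  B: 0 + 1(486.5) = 486.5
Total out = 1928 kmol/h; y_A = 1338 / 1928 = 0.6942.

0.694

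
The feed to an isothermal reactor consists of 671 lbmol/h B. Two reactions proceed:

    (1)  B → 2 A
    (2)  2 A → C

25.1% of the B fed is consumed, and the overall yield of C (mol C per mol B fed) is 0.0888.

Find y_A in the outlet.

Conversion of B: B consumed = 1ξ₁ = 0.251 × 671 → ξ₁ = 168.4 lbmol/h.
Yield of C: 1ξ₂ / 671 = 0.0888 → ξ₂ = 59.58 lbmol/h.
Outlet amounts (n = n₀ + Σ ν·ξ):
  B: 671 − 1(168.4) = 502.6
  A: 0 + 2(168.4) − 2(59.58) = 217.7
  C: 0 + 1(59.58) = 59.58
Total out = 779.8 lbmol/h; y_A = 217.7 / 779.8 = 0.2791.

0.279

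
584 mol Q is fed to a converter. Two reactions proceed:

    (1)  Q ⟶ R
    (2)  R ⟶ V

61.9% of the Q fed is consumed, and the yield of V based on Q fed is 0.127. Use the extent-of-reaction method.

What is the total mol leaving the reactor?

584 mol

Conversion of Q: Q consumed = 1ξ₁ = 0.619 × 584 → ξ₁ = 361.5 mol.
Yield of V: 1ξ₂ / 584 = 0.127 → ξ₂ = 74.17 mol.
Outlet amounts (n = n₀ + Σ ν·ξ):
  Q: 584 − 1(361.5) = 222.5
  R: 0 + 1(361.5) − 1(74.17) = 287.3
  V: 0 + 1(74.17) = 74.17
Total out = 222.5 + 287.3 + 74.17 = 584 mol.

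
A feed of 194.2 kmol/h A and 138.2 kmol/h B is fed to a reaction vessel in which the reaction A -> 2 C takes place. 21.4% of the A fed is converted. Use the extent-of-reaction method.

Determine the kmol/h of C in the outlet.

A reacted = 0.214 × 194.2 = 41.56 kmol/h; ν_A = −1, so ξ = 41.56/1 = 41.56 kmol/h.
Outlet amounts (n = n₀ + ν ξ):
  A: 194.2 − 1(41.56) = 152.6
  C: 0 + 2(41.56) = 83.12
  B: 138.2 (inert)

83.1 kmol/h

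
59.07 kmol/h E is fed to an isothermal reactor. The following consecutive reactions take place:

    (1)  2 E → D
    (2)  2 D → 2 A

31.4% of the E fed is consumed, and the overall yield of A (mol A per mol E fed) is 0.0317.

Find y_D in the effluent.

Conversion of E: E consumed = 2ξ₁ = 0.314 × 59.07 → ξ₁ = 9.274 kmol/h.
Yield of A: 2ξ₂ / 59.07 = 0.0317 → ξ₂ = 0.9363 kmol/h.
Outlet amounts (n = n₀ + Σ ν·ξ):
  E: 59.07 − 2(9.274) = 40.52
  D: 0 + 1(9.274) − 2(0.9363) = 7.401
  A: 0 + 2(0.9363) = 1.873
Total out = 49.8 kmol/h; y_D = 7.401 / 49.8 = 0.1486.

0.149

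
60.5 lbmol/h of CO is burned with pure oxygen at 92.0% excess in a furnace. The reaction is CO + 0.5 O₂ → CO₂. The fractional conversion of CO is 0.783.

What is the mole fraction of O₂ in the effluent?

0.362

Stoichiometric O₂ = 0.5 × 60.5 = 30.25 lbmol/h; O₂ fed = 30.25 × 1.920 = 58.08 lbmol/h.
Fuel reacted = 0.783 × 60.5 → ξ = 47.37 lbmol/h.
Outlet (n = n₀ + ν ξ):
  CO: 60.5 − 1(47.37) = 13.13
  O₂: 58.08 − 0.5(47.37) = 34.39
  CO₂: 0 + 1(47.37) = 47.37
Total out = 94.89 lbmol/h; y_O₂ = 34.39 / 94.89 = 0.3624.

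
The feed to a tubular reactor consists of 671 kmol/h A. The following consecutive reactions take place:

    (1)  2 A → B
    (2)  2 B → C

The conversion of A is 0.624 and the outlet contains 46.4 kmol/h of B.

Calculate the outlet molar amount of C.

Conversion of A: A consumed = 2ξ₁ = 0.624 × 671 → ξ₁ = 209.4 kmol/h.
B balance: n_B = 0 + 1ξ₁ − 2ξ₂ = 46.4 → ξ₂ = (1·209.4 − 46.4)/2 = 81.48 kmol/h.
Outlet amounts (n = n₀ + Σ ν·ξ):
  A: 671 − 2(209.4) = 252.3
  B: 0 + 1(209.4) − 2(81.48) = 46.4
  C: 0 + 1(81.48) = 81.48

81.5 kmol/h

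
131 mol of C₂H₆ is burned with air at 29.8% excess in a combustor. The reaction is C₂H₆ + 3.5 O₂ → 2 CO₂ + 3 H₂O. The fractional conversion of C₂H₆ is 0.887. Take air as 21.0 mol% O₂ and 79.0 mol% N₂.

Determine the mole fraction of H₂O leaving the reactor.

0.115

Stoichiometric O₂ = 3.5 × 131 = 458.5 mol; O₂ fed = 458.5 × 1.298 = 595.1 mol.
N₂ fed = 595.1 × 79/21 = 2239 mol.
Fuel reacted = 0.887 × 131 → ξ = 116.2 mol.
Outlet (n = n₀ + ν ξ):
  C₂H₆: 131 − 1(116.2) = 14.8
  O₂: 595.1 − 3.5(116.2) = 188.4
  N₂: 2239 (inert)
  CO₂: 0 + 2(116.2) = 232.4
  H₂O: 0 + 3(116.2) = 348.6
Total out = 3023 mol; y_H₂O = 348.6 / 3023 = 0.1153.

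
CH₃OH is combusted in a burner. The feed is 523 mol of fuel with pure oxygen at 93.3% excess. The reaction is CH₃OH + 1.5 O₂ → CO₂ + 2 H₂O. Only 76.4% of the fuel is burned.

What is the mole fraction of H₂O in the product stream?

Stoichiometric O₂ = 1.5 × 523 = 784.5 mol; O₂ fed = 784.5 × 1.933 = 1516 mol.
Fuel reacted = 0.764 × 523 → ξ = 399.6 mol.
Outlet (n = n₀ + ν ξ):
  CH₃OH: 523 − 1(399.6) = 123.4
  O₂: 1516 − 1.5(399.6) = 917.1
  CO₂: 0 + 1(399.6) = 399.6
  H₂O: 0 + 2(399.6) = 799.1
Total out = 2239 mol; y_H₂O = 799.1 / 2239 = 0.3569.

0.357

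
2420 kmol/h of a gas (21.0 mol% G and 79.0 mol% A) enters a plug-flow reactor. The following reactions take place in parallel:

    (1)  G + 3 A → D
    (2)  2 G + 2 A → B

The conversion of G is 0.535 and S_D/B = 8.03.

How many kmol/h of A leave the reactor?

Conversion of G: G consumed = 0.535 × 508.2 = 271.9 kmol/h = 1ξ₁ + 2ξ₂.
Selectivity: 1ξ₁ / (1ξ₂) = 8.03 → ξ₁ = 8.03 ξ₂.
Substitute: (1·8.03 + 2) ξ₂ = 271.9 → ξ₂ = 27.11 kmol/h, ξ₁ = 217.7 kmol/h.
Outlet amounts (n = n₀ + Σ ν·ξ):
  G: 508.2 − 1(217.7) − 2(27.11) = 236.3
  A: 1912 − 3(217.7) − 2(27.11) = 1205
  D: 0 + 1(217.7) = 217.7
  B: 0 + 1(27.11) = 27.11

1200 kmol/h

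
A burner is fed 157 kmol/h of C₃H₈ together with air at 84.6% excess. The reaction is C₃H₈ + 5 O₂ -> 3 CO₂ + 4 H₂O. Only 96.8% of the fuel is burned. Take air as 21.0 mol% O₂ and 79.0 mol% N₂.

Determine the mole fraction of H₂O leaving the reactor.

Stoichiometric O₂ = 5 × 157 = 785 kmol/h; O₂ fed = 785 × 1.846 = 1449 kmol/h.
N₂ fed = 1449 × 79/21 = 5451 kmol/h.
Fuel reacted = 0.968 × 157 → ξ = 152 kmol/h.
Outlet (n = n₀ + ν ξ):
  C₃H₈: 157 − 1(152) = 5.024
  O₂: 1449 − 5(152) = 689.2
  N₂: 5451 (inert)
  CO₂: 0 + 3(152) = 455.9
  H₂O: 0 + 4(152) = 607.9
Total out = 7209 kmol/h; y_H₂O = 607.9 / 7209 = 0.08432.

0.0843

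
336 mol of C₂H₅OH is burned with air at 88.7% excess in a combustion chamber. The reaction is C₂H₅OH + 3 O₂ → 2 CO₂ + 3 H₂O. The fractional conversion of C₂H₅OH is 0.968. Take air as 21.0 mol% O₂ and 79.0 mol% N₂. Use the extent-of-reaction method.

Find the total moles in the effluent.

Stoichiometric O₂ = 3 × 336 = 1008 mol; O₂ fed = 1008 × 1.887 = 1902 mol.
N₂ fed = 1902 × 79/21 = 7156 mol.
Fuel reacted = 0.968 × 336 → ξ = 325.2 mol.
Outlet (n = n₀ + ν ξ):
  C₂H₅OH: 336 − 1(325.2) = 10.75
  O₂: 1902 − 3(325.2) = 926.4
  N₂: 7156 (inert)
  CO₂: 0 + 2(325.2) = 650.5
  H₂O: 0 + 3(325.2) = 975.7
Total out = 10.75 + 926.4 + 7156 + 650.5 + 975.7 = 9719 mol.

9720 mol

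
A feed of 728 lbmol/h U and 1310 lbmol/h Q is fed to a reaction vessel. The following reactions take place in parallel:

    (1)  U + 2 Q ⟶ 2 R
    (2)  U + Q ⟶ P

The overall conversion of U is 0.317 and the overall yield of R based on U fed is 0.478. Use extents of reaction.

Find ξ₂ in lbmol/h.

Yield of R: 2ξ₁ / 728 = 0.478 → ξ₁ = 174 lbmol/h.
Conversion of U: 1ξ₁ + 1ξ₂ = 0.317 × 728 = 230.8 → ξ₂ = 56.78 lbmol/h.
Outlet amounts (n = n₀ + Σ ν·ξ):
  U: 728 − 1(174) − 1(56.78) = 497.2
  Q: 1310 − 2(174) − 1(56.78) = 905.2
  R: 0 + 2(174) = 348
  P: 0 + 1(56.78) = 56.78

ξ₂ = 56.8 lbmol/h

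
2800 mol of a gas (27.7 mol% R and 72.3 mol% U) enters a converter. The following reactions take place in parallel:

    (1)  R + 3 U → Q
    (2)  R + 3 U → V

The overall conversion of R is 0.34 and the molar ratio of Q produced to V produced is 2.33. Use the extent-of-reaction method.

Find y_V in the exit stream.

0.0394

Conversion of R: R consumed = 0.34 × 775.6 = 263.7 mol = 1ξ₁ + 1ξ₂.
Selectivity: 1ξ₁ / (1ξ₂) = 2.33 → ξ₁ = 2.33 ξ₂.
Substitute: (1·2.33 + 1) ξ₂ = 263.7 → ξ₂ = 79.19 mol, ξ₁ = 184.5 mol.
Outlet amounts (n = n₀ + Σ ν·ξ):
  R: 775.6 − 1(184.5) − 1(79.19) = 511.9
  U: 2024 − 3(184.5) − 3(79.19) = 1233
  Q: 0 + 1(184.5) = 184.5
  V: 0 + 1(79.19) = 79.19
Total out = 2009 mol; y_V = 79.19 / 2009 = 0.03942.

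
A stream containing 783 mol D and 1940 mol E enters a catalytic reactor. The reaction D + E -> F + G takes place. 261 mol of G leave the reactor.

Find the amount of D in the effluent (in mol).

522 mol

For G: n = n₀ + 1ξ → 261 = 0 + 1ξ, giving ξ = 261 mol.
Outlet amounts (n = n₀ + ν ξ):
  D: 783 − 1(261) = 522
  E: 1940 − 1(261) = 1679
  F: 0 + 1(261) = 261
  G: 0 + 1(261) = 261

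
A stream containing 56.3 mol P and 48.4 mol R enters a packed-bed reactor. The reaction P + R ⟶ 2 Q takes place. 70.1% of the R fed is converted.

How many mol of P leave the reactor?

R reacted = 0.701 × 48.4 = 33.93 mol; ν_R = −1, so ξ = 33.93/1 = 33.93 mol.
Outlet amounts (n = n₀ + ν ξ):
  P: 56.3 − 1(33.93) = 22.37
  R: 48.4 − 1(33.93) = 14.47
  Q: 0 + 2(33.93) = 67.86

22.4 mol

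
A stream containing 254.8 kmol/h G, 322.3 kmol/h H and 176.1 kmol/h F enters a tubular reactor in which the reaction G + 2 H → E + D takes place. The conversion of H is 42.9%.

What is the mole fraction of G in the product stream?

H reacted = 0.429 × 322.3 = 138.3 kmol/h; ν_H = −2, so ξ = 138.3/2 = 69.13 kmol/h.
Outlet amounts (n = n₀ + ν ξ):
  G: 254.8 − 1(69.13) = 185.7
  H: 322.3 − 2(69.13) = 184
  E: 0 + 1(69.13) = 69.13
  D: 0 + 1(69.13) = 69.13
  F: 176.1 (inert)
Total out = 684.1 kmol/h; y_G = 185.7 / 684.1 = 0.2714.

0.271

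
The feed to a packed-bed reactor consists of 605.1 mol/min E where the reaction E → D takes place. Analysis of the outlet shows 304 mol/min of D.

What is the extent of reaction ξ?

For D: n = n₀ + 1ξ → 304 = 0 + 1ξ, giving ξ = 304 mol/min.
Outlet amounts (n = n₀ + ν ξ):
  E: 605.1 − 1(304) = 301.1
  D: 0 + 1(304) = 304

ξ = 304 mol/min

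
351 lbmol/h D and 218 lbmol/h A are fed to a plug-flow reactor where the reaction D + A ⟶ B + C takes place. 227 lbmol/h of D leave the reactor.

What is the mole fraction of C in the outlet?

For D: n = n₀ − 1ξ → 227 = 351 − 1ξ, giving ξ = 124 lbmol/h.
Outlet amounts (n = n₀ + ν ξ):
  D: 351 − 1(124) = 227
  A: 218 − 1(124) = 94
  B: 0 + 1(124) = 124
  C: 0 + 1(124) = 124
Total out = 569 lbmol/h; y_C = 124 / 569 = 0.2179.

0.218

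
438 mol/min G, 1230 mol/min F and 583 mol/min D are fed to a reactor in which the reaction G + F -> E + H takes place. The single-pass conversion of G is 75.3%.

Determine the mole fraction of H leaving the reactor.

G reacted = 0.753 × 438 = 329.8 mol/min; ν_G = −1, so ξ = 329.8/1 = 329.8 mol/min.
Outlet amounts (n = n₀ + ν ξ):
  G: 438 − 1(329.8) = 108.2
  F: 1230 − 1(329.8) = 900.2
  E: 0 + 1(329.8) = 329.8
  H: 0 + 1(329.8) = 329.8
  D: 583 (inert)
Total out = 2251 mol/min; y_H = 329.8 / 2251 = 0.1465.

0.147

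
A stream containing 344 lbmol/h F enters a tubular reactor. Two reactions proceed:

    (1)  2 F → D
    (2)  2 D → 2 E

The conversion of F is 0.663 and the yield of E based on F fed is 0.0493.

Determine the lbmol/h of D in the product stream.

97.1 lbmol/h

Conversion of F: F consumed = 2ξ₁ = 0.663 × 344 → ξ₁ = 114 lbmol/h.
Yield of E: 2ξ₂ / 344 = 0.0493 → ξ₂ = 8.48 lbmol/h.
Outlet amounts (n = n₀ + Σ ν·ξ):
  F: 344 − 2(114) = 115.9
  D: 0 + 1(114) − 2(8.48) = 97.08
  E: 0 + 2(8.48) = 16.96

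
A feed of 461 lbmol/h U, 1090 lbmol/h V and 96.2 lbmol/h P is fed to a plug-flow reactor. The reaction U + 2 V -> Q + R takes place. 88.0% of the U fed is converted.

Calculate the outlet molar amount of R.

406 lbmol/h

U reacted = 0.88 × 461 = 405.7 lbmol/h; ν_U = −1, so ξ = 405.7/1 = 405.7 lbmol/h.
Outlet amounts (n = n₀ + ν ξ):
  U: 461 − 1(405.7) = 55.32
  V: 1090 − 2(405.7) = 278.6
  Q: 0 + 1(405.7) = 405.7
  R: 0 + 1(405.7) = 405.7
  P: 96.2 (inert)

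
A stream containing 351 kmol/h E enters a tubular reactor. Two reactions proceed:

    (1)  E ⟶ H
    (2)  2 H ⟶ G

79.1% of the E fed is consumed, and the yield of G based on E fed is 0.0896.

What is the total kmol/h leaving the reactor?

Conversion of E: E consumed = 1ξ₁ = 0.791 × 351 → ξ₁ = 277.6 kmol/h.
Yield of G: 1ξ₂ / 351 = 0.0896 → ξ₂ = 31.45 kmol/h.
Outlet amounts (n = n₀ + Σ ν·ξ):
  E: 351 − 1(277.6) = 73.36
  H: 0 + 1(277.6) − 2(31.45) = 214.7
  G: 0 + 1(31.45) = 31.45
Total out = 73.36 + 214.7 + 31.45 = 319.6 kmol/h.

320 kmol/h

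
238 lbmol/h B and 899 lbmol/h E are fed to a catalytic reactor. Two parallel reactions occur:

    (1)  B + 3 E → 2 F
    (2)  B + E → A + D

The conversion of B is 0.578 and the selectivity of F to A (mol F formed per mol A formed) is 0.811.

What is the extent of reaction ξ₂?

Conversion of B: B consumed = 0.578 × 238 = 137.6 lbmol/h = 1ξ₁ + 1ξ₂.
Selectivity: 2ξ₁ / (1ξ₂) = 0.811 → ξ₁ = 0.4055 ξ₂.
Substitute: (1·0.4055 + 1) ξ₂ = 137.6 → ξ₂ = 97.88 lbmol/h, ξ₁ = 39.69 lbmol/h.
Outlet amounts (n = n₀ + Σ ν·ξ):
  B: 238 − 1(39.69) − 1(97.88) = 100.4
  E: 899 − 3(39.69) − 1(97.88) = 682.1
  F: 0 + 2(39.69) = 79.38
  A: 0 + 1(97.88) = 97.88
  D: 0 + 1(97.88) = 97.88

ξ₂ = 97.9 lbmol/h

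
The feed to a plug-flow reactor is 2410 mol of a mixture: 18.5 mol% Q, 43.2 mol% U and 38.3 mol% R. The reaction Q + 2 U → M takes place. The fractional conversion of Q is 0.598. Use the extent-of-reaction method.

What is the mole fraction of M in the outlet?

0.142

Q reacted = 0.598 × 445.9 = 266.6 mol; ν_Q = −1, so ξ = 266.6/1 = 266.6 mol.
Outlet amounts (n = n₀ + ν ξ):
  Q: 445.9 − 1(266.6) = 179.2
  U: 1041 − 2(266.6) = 507.9
  M: 0 + 1(266.6) = 266.6
  R: 923 (inert)
Total out = 1877 mol; y_M = 266.6 / 1877 = 0.1421.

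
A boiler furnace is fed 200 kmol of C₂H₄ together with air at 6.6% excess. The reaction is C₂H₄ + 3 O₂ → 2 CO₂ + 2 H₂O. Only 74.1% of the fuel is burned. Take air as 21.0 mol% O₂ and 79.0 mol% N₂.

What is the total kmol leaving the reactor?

3250 kmol

Stoichiometric O₂ = 3 × 200 = 600 kmol; O₂ fed = 600 × 1.066 = 639.6 kmol.
N₂ fed = 639.6 × 79/21 = 2406 kmol.
Fuel reacted = 0.741 × 200 → ξ = 148.2 kmol.
Outlet (n = n₀ + ν ξ):
  C₂H₄: 200 − 1(148.2) = 51.8
  O₂: 639.6 − 3(148.2) = 195
  N₂: 2406 (inert)
  CO₂: 0 + 2(148.2) = 296.4
  H₂O: 0 + 2(148.2) = 296.4
Total out = 51.8 + 195 + 2406 + 296.4 + 296.4 = 3246 kmol.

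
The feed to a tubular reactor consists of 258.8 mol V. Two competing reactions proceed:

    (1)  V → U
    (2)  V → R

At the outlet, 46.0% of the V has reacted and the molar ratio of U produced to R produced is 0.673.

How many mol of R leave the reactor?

Conversion of V: V consumed = 0.46 × 258.8 = 119 mol = 1ξ₁ + 1ξ₂.
Selectivity: 1ξ₁ / (1ξ₂) = 0.673 → ξ₁ = 0.673 ξ₂.
Substitute: (1·0.673 + 1) ξ₂ = 119 → ξ₂ = 71.16 mol, ξ₁ = 47.89 mol.
Outlet amounts (n = n₀ + Σ ν·ξ):
  V: 258.8 − 1(47.89) − 1(71.16) = 139.8
  U: 0 + 1(47.89) = 47.89
  R: 0 + 1(71.16) = 71.16

71.2 mol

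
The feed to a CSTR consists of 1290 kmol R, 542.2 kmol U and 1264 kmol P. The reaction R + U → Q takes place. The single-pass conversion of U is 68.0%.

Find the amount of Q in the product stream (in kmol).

369 kmol

U reacted = 0.68 × 542.2 = 368.7 kmol; ν_U = −1, so ξ = 368.7/1 = 368.7 kmol.
Outlet amounts (n = n₀ + ν ξ):
  R: 1290 − 1(368.7) = 921.3
  U: 542.2 − 1(368.7) = 173.5
  Q: 0 + 1(368.7) = 368.7
  P: 1264 (inert)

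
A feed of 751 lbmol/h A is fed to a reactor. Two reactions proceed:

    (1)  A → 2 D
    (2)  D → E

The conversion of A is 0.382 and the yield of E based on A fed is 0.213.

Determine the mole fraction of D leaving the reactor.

Conversion of A: A consumed = 1ξ₁ = 0.382 × 751 → ξ₁ = 286.9 lbmol/h.
Yield of E: 1ξ₂ / 751 = 0.213 → ξ₂ = 160 lbmol/h.
Outlet amounts (n = n₀ + Σ ν·ξ):
  A: 751 − 1(286.9) = 464.1
  D: 0 + 2(286.9) − 1(160) = 413.8
  E: 0 + 1(160) = 160
Total out = 1038 lbmol/h; y_D = 413.8 / 1038 = 0.3987.

0.399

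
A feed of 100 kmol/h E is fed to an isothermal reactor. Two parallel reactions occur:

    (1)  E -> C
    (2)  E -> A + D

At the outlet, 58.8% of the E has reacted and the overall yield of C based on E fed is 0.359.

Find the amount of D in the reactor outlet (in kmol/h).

22.9 kmol/h

Yield of C: 1ξ₁ / 100 = 0.359 → ξ₁ = 35.9 kmol/h.
Conversion of E: 1ξ₁ + 1ξ₂ = 0.588 × 100 = 58.8 → ξ₂ = 22.9 kmol/h.
Outlet amounts (n = n₀ + Σ ν·ξ):
  E: 100 − 1(35.9) − 1(22.9) = 41.2
  C: 0 + 1(35.9) = 35.9
  A: 0 + 1(22.9) = 22.9
  D: 0 + 1(22.9) = 22.9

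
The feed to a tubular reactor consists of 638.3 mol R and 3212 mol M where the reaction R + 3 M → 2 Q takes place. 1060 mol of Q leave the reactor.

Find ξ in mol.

ξ = 530 mol

For Q: n = n₀ + 2ξ → 1060 = 0 + 2ξ, giving ξ = 530 mol.
Outlet amounts (n = n₀ + ν ξ):
  R: 638.3 − 1(530) = 108.3
  M: 3212 − 3(530) = 1622
  Q: 0 + 2(530) = 1060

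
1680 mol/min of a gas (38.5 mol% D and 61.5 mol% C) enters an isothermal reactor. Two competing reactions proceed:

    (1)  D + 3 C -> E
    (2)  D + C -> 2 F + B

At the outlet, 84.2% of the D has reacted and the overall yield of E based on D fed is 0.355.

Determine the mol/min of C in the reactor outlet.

29.4 mol/min

Yield of E: 1ξ₁ / 646.8 = 0.355 → ξ₁ = 229.6 mol/min.
Conversion of D: 1ξ₁ + 1ξ₂ = 0.842 × 646.8 = 544.6 → ξ₂ = 315 mol/min.
Outlet amounts (n = n₀ + Σ ν·ξ):
  D: 646.8 − 1(229.6) − 1(315) = 102.2
  C: 1033 − 3(229.6) − 1(315) = 29.37
  E: 0 + 1(229.6) = 229.6
  F: 0 + 2(315) = 630
  B: 0 + 1(315) = 315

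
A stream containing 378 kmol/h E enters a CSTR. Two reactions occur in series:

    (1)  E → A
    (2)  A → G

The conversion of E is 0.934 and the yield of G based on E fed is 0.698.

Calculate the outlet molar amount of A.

Conversion of E: E consumed = 1ξ₁ = 0.934 × 378 → ξ₁ = 353.1 kmol/h.
Yield of G: 1ξ₂ / 378 = 0.698 → ξ₂ = 263.8 kmol/h.
Outlet amounts (n = n₀ + Σ ν·ξ):
  E: 378 − 1(353.1) = 24.95
  A: 0 + 1(353.1) − 1(263.8) = 89.21
  G: 0 + 1(263.8) = 263.8

89.2 kmol/h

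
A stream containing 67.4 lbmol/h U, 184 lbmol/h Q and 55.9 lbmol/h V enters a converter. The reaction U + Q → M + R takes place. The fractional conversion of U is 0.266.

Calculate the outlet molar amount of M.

U reacted = 0.266 × 67.4 = 17.93 lbmol/h; ν_U = −1, so ξ = 17.93/1 = 17.93 lbmol/h.
Outlet amounts (n = n₀ + ν ξ):
  U: 67.4 − 1(17.93) = 49.47
  Q: 184 − 1(17.93) = 166.1
  M: 0 + 1(17.93) = 17.93
  R: 0 + 1(17.93) = 17.93
  V: 55.9 (inert)

17.9 lbmol/h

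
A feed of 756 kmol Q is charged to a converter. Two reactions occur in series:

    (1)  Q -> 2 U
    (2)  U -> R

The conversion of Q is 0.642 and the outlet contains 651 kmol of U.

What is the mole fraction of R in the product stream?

Conversion of Q: Q consumed = 1ξ₁ = 0.642 × 756 → ξ₁ = 485.4 kmol.
U balance: n_U = 0 + 2ξ₁ − 1ξ₂ = 651 → ξ₂ = (2·485.4 − 651)/1 = 319.7 kmol.
Outlet amounts (n = n₀ + Σ ν·ξ):
  Q: 756 − 1(485.4) = 270.6
  U: 0 + 2(485.4) − 1(319.7) = 651
  R: 0 + 1(319.7) = 319.7
Total out = 1241 kmol; y_R = 319.7 / 1241 = 0.2575.

0.258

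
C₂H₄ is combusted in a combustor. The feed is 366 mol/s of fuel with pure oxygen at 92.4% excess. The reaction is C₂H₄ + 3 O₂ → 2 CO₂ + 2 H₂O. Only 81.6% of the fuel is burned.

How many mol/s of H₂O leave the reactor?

Stoichiometric O₂ = 3 × 366 = 1098 mol/s; O₂ fed = 1098 × 1.924 = 2113 mol/s.
Fuel reacted = 0.816 × 366 → ξ = 298.7 mol/s.
Outlet (n = n₀ + ν ξ):
  C₂H₄: 366 − 1(298.7) = 67.34
  O₂: 2113 − 3(298.7) = 1217
  CO₂: 0 + 2(298.7) = 597.3
  H₂O: 0 + 2(298.7) = 597.3

597 mol/s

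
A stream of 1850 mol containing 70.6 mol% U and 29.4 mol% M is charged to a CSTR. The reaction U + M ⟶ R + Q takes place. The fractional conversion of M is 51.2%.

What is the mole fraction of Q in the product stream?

0.151

M reacted = 0.512 × 543.9 = 278.5 mol; ν_M = −1, so ξ = 278.5/1 = 278.5 mol.
Outlet amounts (n = n₀ + ν ξ):
  U: 1306 − 1(278.5) = 1028
  M: 543.9 − 1(278.5) = 265.4
  R: 0 + 1(278.5) = 278.5
  Q: 0 + 1(278.5) = 278.5
Total out = 1850 mol; y_Q = 278.5 / 1850 = 0.1505.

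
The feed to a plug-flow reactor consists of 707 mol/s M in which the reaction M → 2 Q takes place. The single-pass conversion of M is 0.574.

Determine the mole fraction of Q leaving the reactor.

M reacted = 0.574 × 707 = 405.8 mol/s; ν_M = −1, so ξ = 405.8/1 = 405.8 mol/s.
Outlet amounts (n = n₀ + ν ξ):
  M: 707 − 1(405.8) = 301.2
  Q: 0 + 2(405.8) = 811.6
Total out = 1113 mol/s; y_Q = 811.6 / 1113 = 0.7294.

0.729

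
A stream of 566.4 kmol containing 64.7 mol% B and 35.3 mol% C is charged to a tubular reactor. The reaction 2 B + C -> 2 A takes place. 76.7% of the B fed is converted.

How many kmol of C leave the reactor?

B reacted = 0.767 × 366.5 = 281.1 kmol; ν_B = −2, so ξ = 281.1/2 = 140.5 kmol.
Outlet amounts (n = n₀ + ν ξ):
  B: 366.5 − 2(140.5) = 85.39
  C: 199.9 − 1(140.5) = 59.4
  A: 0 + 2(140.5) = 281.1

59.4 kmol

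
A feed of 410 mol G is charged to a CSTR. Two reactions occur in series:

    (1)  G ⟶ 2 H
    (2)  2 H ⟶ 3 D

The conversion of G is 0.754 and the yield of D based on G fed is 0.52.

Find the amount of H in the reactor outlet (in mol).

476 mol

Conversion of G: G consumed = 1ξ₁ = 0.754 × 410 → ξ₁ = 309.1 mol.
Yield of D: 3ξ₂ / 410 = 0.52 → ξ₂ = 71.07 mol.
Outlet amounts (n = n₀ + Σ ν·ξ):
  G: 410 − 1(309.1) = 100.9
  H: 0 + 2(309.1) − 2(71.07) = 476.1
  D: 0 + 3(71.07) = 213.2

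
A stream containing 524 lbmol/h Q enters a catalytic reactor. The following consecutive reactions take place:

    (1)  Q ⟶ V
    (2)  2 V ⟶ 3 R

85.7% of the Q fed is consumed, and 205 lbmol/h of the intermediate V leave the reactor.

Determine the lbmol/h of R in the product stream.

Conversion of Q: Q consumed = 1ξ₁ = 0.857 × 524 → ξ₁ = 449.1 lbmol/h.
V balance: n_V = 0 + 1ξ₁ − 2ξ₂ = 205 → ξ₂ = (1·449.1 − 205)/2 = 122 lbmol/h.
Outlet amounts (n = n₀ + Σ ν·ξ):
  Q: 524 − 1(449.1) = 74.93
  V: 0 + 1(449.1) − 2(122) = 205
  R: 0 + 3(122) = 366.1

366 lbmol/h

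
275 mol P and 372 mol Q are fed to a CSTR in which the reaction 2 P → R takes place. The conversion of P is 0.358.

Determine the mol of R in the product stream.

P reacted = 0.358 × 275 = 98.45 mol; ν_P = −2, so ξ = 98.45/2 = 49.23 mol.
Outlet amounts (n = n₀ + ν ξ):
  P: 275 − 2(49.23) = 176.6
  R: 0 + 1(49.23) = 49.23
  Q: 372 (inert)

49.2 mol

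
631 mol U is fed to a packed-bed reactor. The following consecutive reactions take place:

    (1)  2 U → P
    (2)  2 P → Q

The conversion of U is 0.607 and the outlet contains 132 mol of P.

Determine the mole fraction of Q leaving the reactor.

Conversion of U: U consumed = 2ξ₁ = 0.607 × 631 → ξ₁ = 191.5 mol.
P balance: n_P = 0 + 1ξ₁ − 2ξ₂ = 132 → ξ₂ = (1·191.5 − 132)/2 = 29.75 mol.
Outlet amounts (n = n₀ + Σ ν·ξ):
  U: 631 − 2(191.5) = 248
  P: 0 + 1(191.5) − 2(29.75) = 132
  Q: 0 + 1(29.75) = 29.75
Total out = 409.7 mol; y_Q = 29.75 / 409.7 = 0.07262.

0.0726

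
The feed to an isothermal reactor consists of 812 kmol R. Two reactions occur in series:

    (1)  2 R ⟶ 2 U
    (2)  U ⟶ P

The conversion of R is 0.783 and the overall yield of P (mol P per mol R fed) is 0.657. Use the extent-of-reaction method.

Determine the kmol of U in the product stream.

Conversion of R: R consumed = 2ξ₁ = 0.783 × 812 → ξ₁ = 317.9 kmol.
Yield of P: 1ξ₂ / 812 = 0.657 → ξ₂ = 533.5 kmol.
Outlet amounts (n = n₀ + Σ ν·ξ):
  R: 812 − 2(317.9) = 176.2
  U: 0 + 2(317.9) − 1(533.5) = 102.3
  P: 0 + 1(533.5) = 533.5

102 kmol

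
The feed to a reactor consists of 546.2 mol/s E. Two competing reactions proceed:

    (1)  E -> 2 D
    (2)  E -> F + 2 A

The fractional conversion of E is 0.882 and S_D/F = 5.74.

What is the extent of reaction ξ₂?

ξ₂ = 124 mol/s

Conversion of E: E consumed = 0.882 × 546.2 = 481.7 mol/s = 1ξ₁ + 1ξ₂.
Selectivity: 2ξ₁ / (1ξ₂) = 5.74 → ξ₁ = 2.87 ξ₂.
Substitute: (1·2.87 + 1) ξ₂ = 481.7 → ξ₂ = 124.5 mol/s, ξ₁ = 357.3 mol/s.
Outlet amounts (n = n₀ + Σ ν·ξ):
  E: 546.2 − 1(357.3) − 1(124.5) = 64.45
  D: 0 + 2(357.3) = 714.5
  F: 0 + 1(124.5) = 124.5
  A: 0 + 2(124.5) = 249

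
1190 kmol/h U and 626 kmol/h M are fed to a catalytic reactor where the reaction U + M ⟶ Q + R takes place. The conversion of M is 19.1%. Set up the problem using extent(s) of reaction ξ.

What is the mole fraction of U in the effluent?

M reacted = 0.191 × 626 = 119.6 kmol/h; ν_M = −1, so ξ = 119.6/1 = 119.6 kmol/h.
Outlet amounts (n = n₀ + ν ξ):
  U: 1190 − 1(119.6) = 1070
  M: 626 − 1(119.6) = 506.4
  Q: 0 + 1(119.6) = 119.6
  R: 0 + 1(119.6) = 119.6
Total out = 1816 kmol/h; y_U = 1070 / 1816 = 0.5894.

0.589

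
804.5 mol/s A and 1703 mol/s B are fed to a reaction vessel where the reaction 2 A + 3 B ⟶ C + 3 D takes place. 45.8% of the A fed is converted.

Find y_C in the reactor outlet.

A reacted = 0.458 × 804.5 = 368.5 mol/s; ν_A = −2, so ξ = 368.5/2 = 184.2 mol/s.
Outlet amounts (n = n₀ + ν ξ):
  A: 804.5 − 2(184.2) = 436
  B: 1703 − 3(184.2) = 1150
  C: 0 + 1(184.2) = 184.2
  D: 0 + 3(184.2) = 552.7
Total out = 2323 mol/s; y_C = 184.2 / 2323 = 0.0793.

0.0793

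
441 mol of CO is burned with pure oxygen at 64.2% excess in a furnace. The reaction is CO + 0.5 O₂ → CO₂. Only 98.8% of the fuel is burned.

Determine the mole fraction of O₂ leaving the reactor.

Stoichiometric O₂ = 0.5 × 441 = 220.5 mol; O₂ fed = 220.5 × 1.642 = 362.1 mol.
Fuel reacted = 0.988 × 441 → ξ = 435.7 mol.
Outlet (n = n₀ + ν ξ):
  CO: 441 − 1(435.7) = 5.292
  O₂: 362.1 − 0.5(435.7) = 144.2
  CO₂: 0 + 1(435.7) = 435.7
Total out = 585.2 mol; y_O₂ = 144.2 / 585.2 = 0.2464.

0.246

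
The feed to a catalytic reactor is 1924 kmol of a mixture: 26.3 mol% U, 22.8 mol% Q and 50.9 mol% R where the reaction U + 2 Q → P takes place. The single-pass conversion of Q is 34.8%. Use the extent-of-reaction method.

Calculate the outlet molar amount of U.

Q reacted = 0.348 × 438.7 = 152.7 kmol; ν_Q = −2, so ξ = 152.7/2 = 76.33 kmol.
Outlet amounts (n = n₀ + ν ξ):
  U: 506 − 1(76.33) = 429.7
  Q: 438.7 − 2(76.33) = 286
  P: 0 + 1(76.33) = 76.33
  R: 979.3 (inert)

430 kmol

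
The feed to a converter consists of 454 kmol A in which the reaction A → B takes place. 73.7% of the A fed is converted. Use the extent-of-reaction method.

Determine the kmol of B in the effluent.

A reacted = 0.737 × 454 = 334.6 kmol; ν_A = −1, so ξ = 334.6/1 = 334.6 kmol.
Outlet amounts (n = n₀ + ν ξ):
  A: 454 − 1(334.6) = 119.4
  B: 0 + 1(334.6) = 334.6

335 kmol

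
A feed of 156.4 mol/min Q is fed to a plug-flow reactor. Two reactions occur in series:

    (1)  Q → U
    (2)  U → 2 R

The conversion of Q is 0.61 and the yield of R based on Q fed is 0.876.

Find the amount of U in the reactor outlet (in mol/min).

26.9 mol/min

Conversion of Q: Q consumed = 1ξ₁ = 0.61 × 156.4 → ξ₁ = 95.4 mol/min.
Yield of R: 2ξ₂ / 156.4 = 0.876 → ξ₂ = 68.5 mol/min.
Outlet amounts (n = n₀ + Σ ν·ξ):
  Q: 156.4 − 1(95.4) = 61
  U: 0 + 1(95.4) − 1(68.5) = 26.9
  R: 0 + 2(68.5) = 137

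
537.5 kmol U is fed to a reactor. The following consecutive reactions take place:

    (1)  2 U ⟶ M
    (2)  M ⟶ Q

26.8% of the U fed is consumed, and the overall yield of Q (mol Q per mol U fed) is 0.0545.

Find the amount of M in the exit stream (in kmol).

42.7 kmol

Conversion of U: U consumed = 2ξ₁ = 0.268 × 537.5 → ξ₁ = 72.03 kmol.
Yield of Q: 1ξ₂ / 537.5 = 0.0545 → ξ₂ = 29.29 kmol.
Outlet amounts (n = n₀ + Σ ν·ξ):
  U: 537.5 − 2(72.03) = 393.4
  M: 0 + 1(72.03) − 1(29.29) = 42.73
  Q: 0 + 1(29.29) = 29.29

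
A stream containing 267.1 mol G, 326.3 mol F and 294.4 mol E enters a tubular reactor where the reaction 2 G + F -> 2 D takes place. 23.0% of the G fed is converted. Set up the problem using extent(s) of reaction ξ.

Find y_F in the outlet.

G reacted = 0.23 × 267.1 = 61.43 mol; ν_G = −2, so ξ = 61.43/2 = 30.72 mol.
Outlet amounts (n = n₀ + ν ξ):
  G: 267.1 − 2(30.72) = 205.7
  F: 326.3 − 1(30.72) = 295.6
  D: 0 + 2(30.72) = 61.43
  E: 294.4 (inert)
Total out = 857.1 mol; y_F = 295.6 / 857.1 = 0.3449.

0.345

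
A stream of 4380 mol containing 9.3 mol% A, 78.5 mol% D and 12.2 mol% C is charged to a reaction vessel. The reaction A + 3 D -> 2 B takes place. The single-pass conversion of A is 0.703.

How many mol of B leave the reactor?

573 mol

A reacted = 0.703 × 407.3 = 286.4 mol; ν_A = −1, so ξ = 286.4/1 = 286.4 mol.
Outlet amounts (n = n₀ + ν ξ):
  A: 407.3 − 1(286.4) = 121
  D: 3438 − 3(286.4) = 2579
  B: 0 + 2(286.4) = 572.7
  C: 534.4 (inert)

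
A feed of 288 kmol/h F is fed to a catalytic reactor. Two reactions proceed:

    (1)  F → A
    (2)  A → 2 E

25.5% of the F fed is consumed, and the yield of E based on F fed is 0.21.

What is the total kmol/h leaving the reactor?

Conversion of F: F consumed = 1ξ₁ = 0.255 × 288 → ξ₁ = 73.44 kmol/h.
Yield of E: 2ξ₂ / 288 = 0.21 → ξ₂ = 30.24 kmol/h.
Outlet amounts (n = n₀ + Σ ν·ξ):
  F: 288 − 1(73.44) = 214.6
  A: 0 + 1(73.44) − 1(30.24) = 43.2
  E: 0 + 2(30.24) = 60.48
Total out = 214.6 + 43.2 + 60.48 = 318.2 kmol/h.

318 kmol/h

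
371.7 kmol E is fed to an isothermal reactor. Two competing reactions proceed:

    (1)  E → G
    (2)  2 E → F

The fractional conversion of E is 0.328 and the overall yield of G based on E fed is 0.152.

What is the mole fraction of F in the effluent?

0.0965

Yield of G: 1ξ₁ / 371.7 = 0.152 → ξ₁ = 56.5 kmol.
Conversion of E: 1ξ₁ + 2ξ₂ = 0.328 × 371.7 = 121.9 → ξ₂ = 32.71 kmol.
Outlet amounts (n = n₀ + Σ ν·ξ):
  E: 371.7 − 1(56.5) − 2(32.71) = 249.8
  G: 0 + 1(56.5) = 56.5
  F: 0 + 1(32.71) = 32.71
Total out = 339 kmol; y_F = 32.71 / 339 = 0.09649.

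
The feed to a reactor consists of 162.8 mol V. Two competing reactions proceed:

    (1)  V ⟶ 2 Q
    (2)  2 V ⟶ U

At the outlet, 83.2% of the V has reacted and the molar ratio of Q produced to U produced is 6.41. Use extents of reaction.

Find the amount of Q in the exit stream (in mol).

167 mol

Conversion of V: V consumed = 0.832 × 162.8 = 135.4 mol = 1ξ₁ + 2ξ₂.
Selectivity: 2ξ₁ / (1ξ₂) = 6.41 → ξ₁ = 3.205 ξ₂.
Substitute: (1·3.205 + 2) ξ₂ = 135.4 → ξ₂ = 26.02 mol, ξ₁ = 83.4 mol.
Outlet amounts (n = n₀ + Σ ν·ξ):
  V: 162.8 − 1(83.4) − 2(26.02) = 27.35
  Q: 0 + 2(83.4) = 166.8
  U: 0 + 1(26.02) = 26.02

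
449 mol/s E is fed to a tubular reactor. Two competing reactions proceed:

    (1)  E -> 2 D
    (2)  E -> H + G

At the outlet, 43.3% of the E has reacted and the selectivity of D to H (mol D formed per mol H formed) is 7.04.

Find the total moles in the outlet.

Conversion of E: E consumed = 0.433 × 449 = 194.4 mol/s = 1ξ₁ + 1ξ₂.
Selectivity: 2ξ₁ / (1ξ₂) = 7.04 → ξ₁ = 3.52 ξ₂.
Substitute: (1·3.52 + 1) ξ₂ = 194.4 → ξ₂ = 43.01 mol/s, ξ₁ = 151.4 mol/s.
Outlet amounts (n = n₀ + Σ ν·ξ):
  E: 449 − 1(151.4) − 1(43.01) = 254.6
  D: 0 + 2(151.4) = 302.8
  H: 0 + 1(43.01) = 43.01
  G: 0 + 1(43.01) = 43.01
Total out = 254.6 + 302.8 + 43.01 + 43.01 = 643.4 mol/s.

643 mol/s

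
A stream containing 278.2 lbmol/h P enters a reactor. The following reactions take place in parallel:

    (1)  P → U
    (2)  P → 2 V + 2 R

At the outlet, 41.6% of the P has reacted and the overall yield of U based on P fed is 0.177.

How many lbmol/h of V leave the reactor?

133 lbmol/h

Yield of U: 1ξ₁ / 278.2 = 0.177 → ξ₁ = 49.24 lbmol/h.
Conversion of P: 1ξ₁ + 1ξ₂ = 0.416 × 278.2 = 115.7 → ξ₂ = 66.49 lbmol/h.
Outlet amounts (n = n₀ + Σ ν·ξ):
  P: 278.2 − 1(49.24) − 1(66.49) = 162.5
  U: 0 + 1(49.24) = 49.24
  V: 0 + 2(66.49) = 133
  R: 0 + 2(66.49) = 133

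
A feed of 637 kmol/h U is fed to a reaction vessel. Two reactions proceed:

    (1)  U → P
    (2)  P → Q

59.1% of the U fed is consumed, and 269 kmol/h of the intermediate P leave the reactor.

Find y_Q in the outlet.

Conversion of U: U consumed = 1ξ₁ = 0.591 × 637 → ξ₁ = 376.5 kmol/h.
P balance: n_P = 0 + 1ξ₁ − 1ξ₂ = 269 → ξ₂ = (1·376.5 − 269)/1 = 107.5 kmol/h.
Outlet amounts (n = n₀ + Σ ν·ξ):
  U: 637 − 1(376.5) = 260.5
  P: 0 + 1(376.5) − 1(107.5) = 269
  Q: 0 + 1(107.5) = 107.5
Total out = 637 kmol/h; y_Q = 107.5 / 637 = 0.1687.

0.169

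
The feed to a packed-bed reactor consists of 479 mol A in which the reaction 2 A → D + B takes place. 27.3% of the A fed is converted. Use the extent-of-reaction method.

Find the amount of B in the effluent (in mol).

65.4 mol

A reacted = 0.273 × 479 = 130.8 mol; ν_A = −2, so ξ = 130.8/2 = 65.38 mol.
Outlet amounts (n = n₀ + ν ξ):
  A: 479 − 2(65.38) = 348.2
  D: 0 + 1(65.38) = 65.38
  B: 0 + 1(65.38) = 65.38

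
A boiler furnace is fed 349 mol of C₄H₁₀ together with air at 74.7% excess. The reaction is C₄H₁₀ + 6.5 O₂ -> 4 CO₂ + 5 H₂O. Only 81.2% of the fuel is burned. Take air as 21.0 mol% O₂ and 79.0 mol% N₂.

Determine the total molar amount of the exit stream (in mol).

19600 mol

Stoichiometric O₂ = 6.5 × 349 = 2268 mol; O₂ fed = 2268 × 1.747 = 3963 mol.
N₂ fed = 3963 × 79/21 = 14910 mol.
Fuel reacted = 0.812 × 349 → ξ = 283.4 mol.
Outlet (n = n₀ + ν ξ):
  C₄H₁₀: 349 − 1(283.4) = 65.61
  O₂: 3963 − 6.5(283.4) = 2121
  N₂: 14910 (inert)
  CO₂: 0 + 4(283.4) = 1134
  H₂O: 0 + 5(283.4) = 1417
Total out = 65.61 + 2121 + 14910 + 1134 + 1417 = 19650 mol.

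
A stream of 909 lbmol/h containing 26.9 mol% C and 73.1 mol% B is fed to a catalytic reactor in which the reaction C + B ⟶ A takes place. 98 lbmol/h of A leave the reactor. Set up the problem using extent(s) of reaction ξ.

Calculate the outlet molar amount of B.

For A: n = n₀ + 1ξ → 98 = 0 + 1ξ, giving ξ = 98 lbmol/h.
Outlet amounts (n = n₀ + ν ξ):
  C: 244.5 − 1(98) = 146.5
  B: 664.5 − 1(98) = 566.5
  A: 0 + 1(98) = 98

566 lbmol/h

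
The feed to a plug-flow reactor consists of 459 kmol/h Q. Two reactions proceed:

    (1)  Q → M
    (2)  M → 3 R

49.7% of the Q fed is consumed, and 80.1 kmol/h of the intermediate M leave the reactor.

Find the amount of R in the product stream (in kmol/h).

444 kmol/h

Conversion of Q: Q consumed = 1ξ₁ = 0.497 × 459 → ξ₁ = 228.1 kmol/h.
M balance: n_M = 0 + 1ξ₁ − 1ξ₂ = 80.1 → ξ₂ = (1·228.1 − 80.1)/1 = 148 kmol/h.
Outlet amounts (n = n₀ + Σ ν·ξ):
  Q: 459 − 1(228.1) = 230.9
  M: 0 + 1(228.1) − 1(148) = 80.1
  R: 0 + 3(148) = 444.1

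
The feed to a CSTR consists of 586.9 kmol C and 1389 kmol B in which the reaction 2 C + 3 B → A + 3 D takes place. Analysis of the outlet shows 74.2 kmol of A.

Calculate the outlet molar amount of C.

For A: n = n₀ + 1ξ → 74.2 = 0 + 1ξ, giving ξ = 74.2 kmol.
Outlet amounts (n = n₀ + ν ξ):
  C: 586.9 − 2(74.2) = 438.5
  B: 1389 − 3(74.2) = 1166
  A: 0 + 1(74.2) = 74.2
  D: 0 + 3(74.2) = 222.6

438 kmol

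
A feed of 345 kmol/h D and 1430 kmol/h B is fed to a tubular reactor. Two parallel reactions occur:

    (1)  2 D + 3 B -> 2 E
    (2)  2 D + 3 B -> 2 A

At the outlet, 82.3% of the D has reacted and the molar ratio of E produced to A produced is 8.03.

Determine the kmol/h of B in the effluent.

1000 kmol/h

Conversion of D: D consumed = 0.823 × 345 = 283.9 kmol/h = 2ξ₁ + 2ξ₂.
Selectivity: 2ξ₁ / (2ξ₂) = 8.03 → ξ₁ = 8.03 ξ₂.
Substitute: (2·8.03 + 2) ξ₂ = 283.9 → ξ₂ = 15.72 kmol/h, ξ₁ = 126.2 kmol/h.
Outlet amounts (n = n₀ + Σ ν·ξ):
  D: 345 − 2(126.2) − 2(15.72) = 61.06
  B: 1430 − 3(126.2) − 3(15.72) = 1004
  E: 0 + 2(126.2) = 252.5
  A: 0 + 2(15.72) = 31.44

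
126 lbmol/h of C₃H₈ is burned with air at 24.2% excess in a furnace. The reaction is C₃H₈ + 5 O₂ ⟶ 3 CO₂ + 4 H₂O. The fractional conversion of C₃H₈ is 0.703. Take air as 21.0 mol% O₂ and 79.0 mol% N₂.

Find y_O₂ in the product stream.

Stoichiometric O₂ = 5 × 126 = 630 lbmol/h; O₂ fed = 630 × 1.242 = 782.5 lbmol/h.
N₂ fed = 782.5 × 79/21 = 2944 lbmol/h.
Fuel reacted = 0.703 × 126 → ξ = 88.58 lbmol/h.
Outlet (n = n₀ + ν ξ):
  C₃H₈: 126 − 1(88.58) = 37.42
  O₂: 782.5 − 5(88.58) = 339.6
  N₂: 2944 (inert)
  CO₂: 0 + 3(88.58) = 265.7
  H₂O: 0 + 4(88.58) = 354.3
Total out = 3941 lbmol/h; y_O₂ = 339.6 / 3941 = 0.08617.

0.0862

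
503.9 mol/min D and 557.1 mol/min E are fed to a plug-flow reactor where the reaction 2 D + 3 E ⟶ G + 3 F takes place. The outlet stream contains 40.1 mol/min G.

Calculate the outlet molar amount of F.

For G: n = n₀ + 1ξ → 40.1 = 0 + 1ξ, giving ξ = 40.1 mol/min.
Outlet amounts (n = n₀ + ν ξ):
  D: 503.9 − 2(40.1) = 423.7
  E: 557.1 − 3(40.1) = 436.8
  G: 0 + 1(40.1) = 40.1
  F: 0 + 3(40.1) = 120.3

120 mol/min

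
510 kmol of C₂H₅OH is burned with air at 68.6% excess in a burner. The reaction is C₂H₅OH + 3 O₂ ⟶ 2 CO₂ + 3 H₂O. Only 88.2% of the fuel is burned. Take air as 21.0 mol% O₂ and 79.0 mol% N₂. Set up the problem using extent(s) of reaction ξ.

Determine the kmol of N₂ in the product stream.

Stoichiometric O₂ = 3 × 510 = 1530 kmol; O₂ fed = 1530 × 1.686 = 2580 kmol.
N₂ fed = 2580 × 79/21 = 9704 kmol.
Fuel reacted = 0.882 × 510 → ξ = 449.8 kmol.
Outlet (n = n₀ + ν ξ):
  C₂H₅OH: 510 − 1(449.8) = 60.18
  O₂: 2580 − 3(449.8) = 1230
  N₂: 9704 (inert)
  CO₂: 0 + 2(449.8) = 899.6
  H₂O: 0 + 3(449.8) = 1349

9700 kmol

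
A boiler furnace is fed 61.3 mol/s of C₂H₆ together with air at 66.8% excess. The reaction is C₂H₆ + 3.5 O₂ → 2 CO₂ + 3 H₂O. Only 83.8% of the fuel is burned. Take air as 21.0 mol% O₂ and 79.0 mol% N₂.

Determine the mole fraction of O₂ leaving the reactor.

Stoichiometric O₂ = 3.5 × 61.3 = 214.5 mol/s; O₂ fed = 214.5 × 1.668 = 357.9 mol/s.
N₂ fed = 357.9 × 79/21 = 1346 mol/s.
Fuel reacted = 0.838 × 61.3 → ξ = 51.37 mol/s.
Outlet (n = n₀ + ν ξ):
  C₂H₆: 61.3 − 1(51.37) = 9.931
  O₂: 357.9 − 3.5(51.37) = 178.1
  N₂: 1346 (inert)
  CO₂: 0 + 2(51.37) = 102.7
  H₂O: 0 + 3(51.37) = 154.1
Total out = 1791 mol/s; y_O₂ = 178.1 / 1791 = 0.09942.

0.0994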